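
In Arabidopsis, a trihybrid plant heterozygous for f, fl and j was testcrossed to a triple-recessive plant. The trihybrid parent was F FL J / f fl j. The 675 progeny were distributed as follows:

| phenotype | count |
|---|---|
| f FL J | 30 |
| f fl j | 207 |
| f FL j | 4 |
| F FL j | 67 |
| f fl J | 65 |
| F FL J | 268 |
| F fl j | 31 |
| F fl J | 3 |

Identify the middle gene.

The two rarest classes, F fl J and f FL j, are the double crossovers. Comparing them with the parentals, only the fl allele has switched, so fl is the middle locus and the order is j – fl – f.

fl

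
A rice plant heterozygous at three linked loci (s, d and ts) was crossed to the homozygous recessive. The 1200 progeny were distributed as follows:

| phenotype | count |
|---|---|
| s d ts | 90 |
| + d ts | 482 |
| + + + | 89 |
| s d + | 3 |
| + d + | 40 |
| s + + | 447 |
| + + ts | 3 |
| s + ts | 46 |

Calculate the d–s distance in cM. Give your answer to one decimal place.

The two most frequent reciprocal classes, s + + and + d ts, are the parental types, so the F1 was s + + / + d ts.
The two rarest classes, s d + and + + ts, are the double crossovers. Comparing them with the parentals, only the d allele has switched, so d is the middle locus and the order is ts – d – s.
Crossovers in the d–s interval produce the single-crossover classes + + + and s d ts (89 + 90 = 179) plus the double crossovers (6).
RF(d–s) = (179 + 6) / 1200 = 185/1200 = 0.1542 → 15.4 cM.

15.4 cM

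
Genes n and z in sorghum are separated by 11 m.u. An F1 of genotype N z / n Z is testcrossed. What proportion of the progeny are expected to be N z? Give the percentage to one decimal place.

A map distance of 11 m.u. corresponds to a recombination frequency of 0.110.
The F1 is N z / n Z, so N z is a parental gamete class with expected frequency (1 − r)/2 = 0.890/2 = 0.4450.
That is 0.4450 = 44.5% of the progeny.

44.5%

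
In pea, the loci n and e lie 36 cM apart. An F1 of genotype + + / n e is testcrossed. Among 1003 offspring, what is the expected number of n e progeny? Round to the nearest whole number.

321

A map distance of 36 cM corresponds to a recombination frequency of 0.360.
The F1 is + + / n e, so n e is a parental gamete class with expected frequency (1 − r)/2 = 0.640/2 = 0.3200.
Expected number = 0.3200 × 1003 = 320.96 ≈ 321.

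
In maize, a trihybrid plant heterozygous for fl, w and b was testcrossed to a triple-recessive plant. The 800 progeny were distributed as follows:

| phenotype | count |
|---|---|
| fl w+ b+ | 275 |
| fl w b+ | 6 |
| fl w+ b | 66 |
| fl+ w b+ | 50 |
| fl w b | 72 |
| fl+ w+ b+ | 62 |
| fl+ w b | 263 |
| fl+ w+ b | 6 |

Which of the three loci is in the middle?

w

The two most frequent reciprocal classes, fl+ w b and fl w+ b+, are the parental types, so the F1 was fl+ w b / fl w+ b+.
The two rarest classes, fl+ w+ b and fl w b+, are the double crossovers. Comparing them with the parentals, only the w allele has switched, so w is the middle locus and the order is fl – w – b.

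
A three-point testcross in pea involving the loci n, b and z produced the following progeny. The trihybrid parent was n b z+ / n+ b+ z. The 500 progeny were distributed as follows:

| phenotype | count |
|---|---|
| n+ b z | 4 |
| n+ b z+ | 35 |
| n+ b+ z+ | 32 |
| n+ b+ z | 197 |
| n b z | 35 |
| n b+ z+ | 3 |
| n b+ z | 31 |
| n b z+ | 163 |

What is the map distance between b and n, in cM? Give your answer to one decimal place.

14.6 cM

The two rarest classes, n b+ z+ and n+ b z, are the double crossovers. Comparing them with the parentals, only the b allele has switched, so b is the middle locus and the order is z – b – n.
Crossovers in the b–n interval produce the single-crossover classes n+ b z+ and n b+ z (35 + 31 = 66) plus the double crossovers (7).
RF(b–n) = (66 + 7) / 500 = 73/500 = 0.1460 → 14.6 cM.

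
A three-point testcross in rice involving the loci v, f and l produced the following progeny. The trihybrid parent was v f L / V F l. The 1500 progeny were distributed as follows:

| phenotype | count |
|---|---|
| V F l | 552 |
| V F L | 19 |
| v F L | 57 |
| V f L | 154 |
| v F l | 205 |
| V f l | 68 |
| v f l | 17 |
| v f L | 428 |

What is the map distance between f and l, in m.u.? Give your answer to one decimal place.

10.7 m.u.

The two rarest classes, v f l and V F L, are the double crossovers. Comparing them with the parentals, only the l allele has switched, so l is the middle locus and the order is f – l – v.
Crossovers in the f–l interval produce the single-crossover classes v F L and V f l (57 + 68 = 125) plus the double crossovers (36).
RF(f–l) = (125 + 36) / 1500 = 161/1500 = 0.1073 → 10.7 m.u.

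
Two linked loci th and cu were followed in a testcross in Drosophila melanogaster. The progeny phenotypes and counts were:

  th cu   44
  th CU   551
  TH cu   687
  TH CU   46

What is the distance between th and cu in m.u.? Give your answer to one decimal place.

6.8 m.u.

The two most frequent classes, TH cu (687) and th CU (551), are the parental types, so the F1 was TH cu / th CU.
The recombinant classes are TH CU and th cu: 46 + 44 = 90.
Recombination frequency = 90/1328 = 0.0678 ≈ 6.8%, i.e. 6.8 m.u.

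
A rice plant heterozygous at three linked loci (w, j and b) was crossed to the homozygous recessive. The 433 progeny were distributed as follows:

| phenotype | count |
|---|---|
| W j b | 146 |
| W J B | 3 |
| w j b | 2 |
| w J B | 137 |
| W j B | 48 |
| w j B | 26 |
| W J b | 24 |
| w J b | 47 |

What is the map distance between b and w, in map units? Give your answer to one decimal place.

23.1 map units

The two most frequent reciprocal classes, w J B and W j b, are the parental types, so the F1 was w J B / W j b.
The two rarest classes, W J B and w j b, are the double crossovers. Comparing them with the parentals, only the w allele has switched, so w is the middle locus and the order is j – w – b.
Crossovers in the w–b interval produce the single-crossover classes w J b and W j B (47 + 48 = 95) plus the double crossovers (5).
RF(w–b) = (95 + 5) / 433 = 100/433 = 0.2309 → 23.1 map units.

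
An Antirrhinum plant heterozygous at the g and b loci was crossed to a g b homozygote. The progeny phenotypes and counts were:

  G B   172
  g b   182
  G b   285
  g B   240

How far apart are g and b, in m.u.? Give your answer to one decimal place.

The two most frequent classes, G b (285) and g B (240), are the parental types, so the F1 was G b / g B.
The recombinant classes are G B and g b: 172 + 182 = 354.
Recombination frequency = 354/879 = 0.4027 ≈ 40.3%, i.e. 40.3 m.u.

40.3 m.u.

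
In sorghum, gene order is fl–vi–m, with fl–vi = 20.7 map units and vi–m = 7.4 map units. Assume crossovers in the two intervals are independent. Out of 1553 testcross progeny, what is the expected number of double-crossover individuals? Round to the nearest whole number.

Map distances give recombination frequencies of 0.207 and 0.074 for the two intervals.
With no interference, expected double-crossover frequency = 0.207 × 0.074 = 0.01532.
Expected number = 0.01532 × 1553 = 23.79 ≈ 24.

24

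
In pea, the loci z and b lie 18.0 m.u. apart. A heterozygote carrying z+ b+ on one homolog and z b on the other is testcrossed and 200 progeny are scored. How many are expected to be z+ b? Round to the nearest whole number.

18

A map distance of 18.0 m.u. corresponds to a recombination frequency of 0.180.
The F1 is z+ b+ / z b, so z+ b is a recombinant gamete class with expected frequency r/2 = 0.180/2 = 0.0900.
Expected number = 0.0900 × 200 = 18.00 ≈ 18.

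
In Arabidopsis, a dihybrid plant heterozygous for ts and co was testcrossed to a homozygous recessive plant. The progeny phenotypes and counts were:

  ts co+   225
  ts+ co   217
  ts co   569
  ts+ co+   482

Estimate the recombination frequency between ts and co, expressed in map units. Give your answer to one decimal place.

29.6 map units

The two most frequent classes, ts+ co+ (482) and ts co (569), are the parental types, so the F1 was ts+ co+ / ts co.
The recombinant classes are ts+ co and ts co+: 217 + 225 = 442.
Recombination frequency = 442/1493 = 0.2960 ≈ 29.6%, i.e. 29.6 map units.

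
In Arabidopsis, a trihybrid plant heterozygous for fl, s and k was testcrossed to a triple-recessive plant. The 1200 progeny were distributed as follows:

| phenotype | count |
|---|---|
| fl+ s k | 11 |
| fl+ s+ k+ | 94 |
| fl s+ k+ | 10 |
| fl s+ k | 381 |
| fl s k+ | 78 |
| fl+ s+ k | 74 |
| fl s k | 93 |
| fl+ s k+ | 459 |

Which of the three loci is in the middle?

k

The two most frequent reciprocal classes, fl s+ k and fl+ s k+, are the parental types, so the F1 was fl s+ k / fl+ s k+.
The two rarest classes, fl s+ k+ and fl+ s k, are the double crossovers. Comparing them with the parentals, only the k allele has switched, so k is the middle locus and the order is fl – k – s.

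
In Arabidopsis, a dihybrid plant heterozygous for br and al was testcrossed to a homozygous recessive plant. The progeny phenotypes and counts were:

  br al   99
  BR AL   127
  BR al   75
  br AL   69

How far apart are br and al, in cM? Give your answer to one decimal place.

The two most frequent classes, BR AL (127) and br al (99), are the parental types, so the F1 was BR AL / br al.
The recombinant classes are BR al and br AL: 75 + 69 = 144.
Recombination frequency = 144/370 = 0.3892 ≈ 38.9%, i.e. 38.9 cM.

38.9 cM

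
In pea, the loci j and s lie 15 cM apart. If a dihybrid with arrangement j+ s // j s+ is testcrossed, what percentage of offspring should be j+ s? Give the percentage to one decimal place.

42.5%

A map distance of 15 cM corresponds to a recombination frequency of 0.150.
The F1 is j+ s / j s+, so j+ s is a parental gamete class with expected frequency (1 − r)/2 = 0.850/2 = 0.4250.
That is 0.4250 = 42.5% of the progeny.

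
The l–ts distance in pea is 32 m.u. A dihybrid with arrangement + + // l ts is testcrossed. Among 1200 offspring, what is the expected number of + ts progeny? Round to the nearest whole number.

A map distance of 32 m.u. corresponds to a recombination frequency of 0.320.
The F1 is + + / l ts, so + ts is a recombinant gamete class with expected frequency r/2 = 0.320/2 = 0.1600.
Expected number = 0.1600 × 1200 = 192.00 ≈ 192.

192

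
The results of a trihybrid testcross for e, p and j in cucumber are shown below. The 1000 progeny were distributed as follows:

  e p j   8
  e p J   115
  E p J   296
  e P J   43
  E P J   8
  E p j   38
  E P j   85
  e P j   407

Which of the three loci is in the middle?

p

The two most frequent reciprocal classes, e P j and E p J, are the parental types, so the F1 was e P j / E p J.
The two rarest classes, e p j and E P J, are the double crossovers. Comparing them with the parentals, only the p allele has switched, so p is the middle locus and the order is e – p – j.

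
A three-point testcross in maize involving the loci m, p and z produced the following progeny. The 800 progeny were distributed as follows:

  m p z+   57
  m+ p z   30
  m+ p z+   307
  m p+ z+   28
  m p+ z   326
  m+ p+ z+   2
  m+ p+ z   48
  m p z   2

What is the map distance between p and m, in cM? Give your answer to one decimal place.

13.6 cM

The two most frequent reciprocal classes, m p+ z and m+ p z+, are the parental types, so the F1 was m p+ z / m+ p z+.
The two rarest classes, m p z and m+ p+ z+, are the double crossovers. Comparing them with the parentals, only the p allele has switched, so p is the middle locus and the order is m – p – z.
Crossovers in the m–p interval produce the single-crossover classes m+ p+ z and m p z+ (48 + 57 = 105) plus the double crossovers (4).
RF(m–p) = (105 + 4) / 800 = 109/800 = 0.1363 → 13.6 cM.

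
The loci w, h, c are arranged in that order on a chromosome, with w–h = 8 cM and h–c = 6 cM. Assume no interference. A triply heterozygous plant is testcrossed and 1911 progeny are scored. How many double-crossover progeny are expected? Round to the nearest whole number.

9

Map distances give recombination frequencies of 0.080 and 0.060 for the two intervals.
With no interference, expected double-crossover frequency = 0.080 × 0.060 = 0.00480.
Expected number = 0.00480 × 1911 = 9.17 ≈ 9.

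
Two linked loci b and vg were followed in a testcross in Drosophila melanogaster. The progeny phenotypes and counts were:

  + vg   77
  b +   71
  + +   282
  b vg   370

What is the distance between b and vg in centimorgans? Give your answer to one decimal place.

The two most frequent classes, + + (282) and b vg (370), are the parental types, so the F1 was + + / b vg.
The recombinant classes are + vg and b +: 77 + 71 = 148.
Recombination frequency = 148/800 = 0.1850 ≈ 18.5%, i.e. 18.5 centimorgans.

18.5 centimorgans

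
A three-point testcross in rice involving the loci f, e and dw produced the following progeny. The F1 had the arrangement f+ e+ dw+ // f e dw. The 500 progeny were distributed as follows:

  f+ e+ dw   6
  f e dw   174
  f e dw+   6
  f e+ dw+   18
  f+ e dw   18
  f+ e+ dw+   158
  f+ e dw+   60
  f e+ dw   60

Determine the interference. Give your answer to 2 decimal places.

The two rarest classes, f+ e+ dw and f e dw+, are the double crossovers. Comparing them with the parentals, only the dw allele has switched, so dw is the middle locus and the order is f – dw – e.
f–dw: (36 + 12)/500 = 0.0960; dw–e: (120 + 12)/500 = 0.2640.
Expected DCO frequency = 0.0960 × 0.2640 ≈ 0.02534; observed = 12/500 ≈ 0.02400.
Coefficient of coincidence = 0.02400/0.02534 ≈ 0.95; interference = 1 − 0.95 = 0.05.

0.05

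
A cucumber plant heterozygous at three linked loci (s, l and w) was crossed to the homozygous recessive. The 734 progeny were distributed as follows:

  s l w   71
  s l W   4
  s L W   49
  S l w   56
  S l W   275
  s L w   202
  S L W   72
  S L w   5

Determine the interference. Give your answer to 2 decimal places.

0.62

The two most frequent reciprocal classes, s L w and S l W, are the parental types, so the F1 was s L w / S l W.
The two rarest classes, S L w and s l W, are the double crossovers. Comparing them with the parentals, only the s allele has switched, so s is the middle locus and the order is l – s – w.
l–s: (143 + 9)/734 = 0.2071; s–w: (105 + 9)/734 = 0.1553.
Expected DCO frequency = 0.2071 × 0.1553 ≈ 0.03216; observed = 9/734 ≈ 0.01226.
Coefficient of coincidence = 0.01226/0.03216 ≈ 0.38; interference = 1 − 0.38 = 0.62.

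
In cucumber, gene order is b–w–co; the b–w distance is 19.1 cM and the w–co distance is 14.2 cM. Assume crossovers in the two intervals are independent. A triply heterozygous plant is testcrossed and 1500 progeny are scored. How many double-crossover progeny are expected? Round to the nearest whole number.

41

Map distances give recombination frequencies of 0.191 and 0.142 for the two intervals.
With no interference, expected double-crossover frequency = 0.191 × 0.142 = 0.02712.
Expected number = 0.02712 × 1500 = 40.68 ≈ 41.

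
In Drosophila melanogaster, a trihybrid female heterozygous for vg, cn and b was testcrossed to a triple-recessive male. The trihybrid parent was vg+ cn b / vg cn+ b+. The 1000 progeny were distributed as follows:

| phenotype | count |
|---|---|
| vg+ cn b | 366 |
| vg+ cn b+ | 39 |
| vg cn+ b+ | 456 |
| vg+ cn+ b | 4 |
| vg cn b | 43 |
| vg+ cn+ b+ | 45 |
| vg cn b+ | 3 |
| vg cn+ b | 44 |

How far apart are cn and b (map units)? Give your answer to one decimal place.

9.0 map units

The two rarest classes, vg+ cn+ b and vg cn b+, are the double crossovers. Comparing them with the parentals, only the cn allele has switched, so cn is the middle locus and the order is b – cn – vg.
Crossovers in the b–cn interval produce the single-crossover classes vg+ cn b+ and vg cn+ b (39 + 44 = 83) plus the double crossovers (7).
RF(b–cn) = (83 + 7) / 1000 = 90/1000 = 0.0900 → 9.0 map units.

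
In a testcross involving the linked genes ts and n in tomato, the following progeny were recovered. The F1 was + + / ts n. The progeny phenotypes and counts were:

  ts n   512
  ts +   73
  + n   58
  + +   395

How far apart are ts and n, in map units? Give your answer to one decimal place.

The recombinant classes are + n and ts +: 58 + 73 = 131.
Recombination frequency = 131/1038 = 0.1262 ≈ 12.6%, i.e. 12.6 map units.

12.6 map units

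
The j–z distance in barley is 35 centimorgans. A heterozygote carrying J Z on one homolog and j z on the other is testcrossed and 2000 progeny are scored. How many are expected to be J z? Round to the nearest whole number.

350

A map distance of 35 centimorgans corresponds to a recombination frequency of 0.350.
The F1 is J Z / j z, so J z is a recombinant gamete class with expected frequency r/2 = 0.350/2 = 0.1750.
Expected number = 0.1750 × 2000 = 350.00 ≈ 350.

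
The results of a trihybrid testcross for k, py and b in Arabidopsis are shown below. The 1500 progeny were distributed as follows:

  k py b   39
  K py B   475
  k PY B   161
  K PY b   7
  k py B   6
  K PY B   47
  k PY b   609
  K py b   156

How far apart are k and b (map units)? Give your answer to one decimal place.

The two most frequent reciprocal classes, k PY b and K py B, are the parental types, so the F1 was k PY b / K py B.
The two rarest classes, K PY b and k py B, are the double crossovers. Comparing them with the parentals, only the k allele has switched, so k is the middle locus and the order is b – k – py.
Crossovers in the b–k interval produce the single-crossover classes k PY B and K py b (161 + 156 = 317) plus the double crossovers (13).
RF(b–k) = (317 + 13) / 1500 = 330/1500 = 0.2200 → 22.0 map units.

22.0 map units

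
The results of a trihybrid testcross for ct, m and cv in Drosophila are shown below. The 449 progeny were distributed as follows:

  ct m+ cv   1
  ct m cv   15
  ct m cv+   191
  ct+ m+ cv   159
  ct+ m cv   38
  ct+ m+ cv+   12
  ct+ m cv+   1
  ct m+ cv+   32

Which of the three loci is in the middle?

The two most frequent reciprocal classes, ct m cv+ and ct+ m+ cv, are the parental types, so the F1 was ct m cv+ / ct+ m+ cv.
The two rarest classes, ct+ m cv+ and ct m+ cv, are the double crossovers. Comparing them with the parentals, only the ct allele has switched, so ct is the middle locus and the order is cv – ct – m.

ct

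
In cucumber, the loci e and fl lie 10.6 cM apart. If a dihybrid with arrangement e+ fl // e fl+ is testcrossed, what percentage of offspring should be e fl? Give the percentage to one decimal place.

A map distance of 10.6 cM corresponds to a recombination frequency of 0.106.
The F1 is e+ fl / e fl+, so e fl is a recombinant gamete class with expected frequency r/2 = 0.106/2 = 0.0530.
That is 0.0530 = 5.3% of the progeny.

5.3%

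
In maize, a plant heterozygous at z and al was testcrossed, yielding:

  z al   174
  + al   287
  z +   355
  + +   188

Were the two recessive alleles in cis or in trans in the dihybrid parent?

The two most frequent classes are + al (287) and z + (355); these are the parental (non-recombinant) types.
So the F1 carried + al on one chromosome and z + on the other — the recessive alleles are on opposite chromosomes (trans / repulsion).

trans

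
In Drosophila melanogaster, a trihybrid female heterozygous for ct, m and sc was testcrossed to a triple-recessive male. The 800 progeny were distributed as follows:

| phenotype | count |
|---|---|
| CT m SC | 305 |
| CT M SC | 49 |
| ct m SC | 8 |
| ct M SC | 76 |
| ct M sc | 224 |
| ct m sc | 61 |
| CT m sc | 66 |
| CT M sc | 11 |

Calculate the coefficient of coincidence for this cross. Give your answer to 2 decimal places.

0.73

The two most frequent reciprocal classes, CT m SC and ct M sc, are the parental types, so the F1 was CT m SC / ct M sc.
The two rarest classes, ct m SC and CT M sc, are the double crossovers. Comparing them with the parentals, only the ct allele has switched, so ct is the middle locus and the order is sc – ct – m.
sc–ct: (142 + 19)/800 = 0.2013; ct–m: (110 + 19)/800 = 0.1613.
Expected DCO frequency = 0.2013 × 0.1613 ≈ 0.03247; observed = 19/800 ≈ 0.02375.
Coefficient of coincidence = 0.02375/0.03247 ≈ 0.73.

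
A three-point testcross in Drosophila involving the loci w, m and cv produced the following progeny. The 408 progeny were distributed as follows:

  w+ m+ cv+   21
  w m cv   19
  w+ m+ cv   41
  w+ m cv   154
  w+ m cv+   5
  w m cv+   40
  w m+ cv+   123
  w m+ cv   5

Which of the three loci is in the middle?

The two most frequent reciprocal classes, w m+ cv+ and w+ m cv, are the parental types, so the F1 was w m+ cv+ / w+ m cv.
The two rarest classes, w m+ cv and w+ m cv+, are the double crossovers. Comparing them with the parentals, only the cv allele has switched, so cv is the middle locus and the order is m – cv – w.

cv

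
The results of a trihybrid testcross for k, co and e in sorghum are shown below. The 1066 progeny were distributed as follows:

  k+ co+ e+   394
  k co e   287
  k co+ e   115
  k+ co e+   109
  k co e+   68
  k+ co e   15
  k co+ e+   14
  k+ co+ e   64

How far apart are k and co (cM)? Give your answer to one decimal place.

The two most frequent reciprocal classes, k co e and k+ co+ e+, are the parental types, so the F1 was k co e / k+ co+ e+.
The two rarest classes, k+ co e and k co+ e+, are the double crossovers. Comparing them with the parentals, only the k allele has switched, so k is the middle locus and the order is e – k – co.
Crossovers in the k–co interval produce the single-crossover classes k co+ e and k+ co e+ (115 + 109 = 224) plus the double crossovers (29).
RF(k–co) = (224 + 29) / 1066 = 253/1066 = 0.2373 → 23.7 cM.

23.7 cM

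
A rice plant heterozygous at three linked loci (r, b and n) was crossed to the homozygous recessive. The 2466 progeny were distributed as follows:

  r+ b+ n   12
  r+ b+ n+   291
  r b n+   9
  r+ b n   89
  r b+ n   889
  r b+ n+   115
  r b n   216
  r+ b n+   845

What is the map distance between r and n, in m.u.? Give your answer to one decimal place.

9.1 m.u.

The two most frequent reciprocal classes, r+ b n+ and r b+ n, are the parental types, so the F1 was r+ b n+ / r b+ n.
The two rarest classes, r b n+ and r+ b+ n, are the double crossovers. Comparing them with the parentals, only the r allele has switched, so r is the middle locus and the order is b – r – n.
Crossovers in the r–n interval produce the single-crossover classes r+ b n and r b+ n+ (89 + 115 = 204) plus the double crossovers (21).
RF(r–n) = (204 + 21) / 2466 = 225/2466 = 0.0912 → 9.1 m.u.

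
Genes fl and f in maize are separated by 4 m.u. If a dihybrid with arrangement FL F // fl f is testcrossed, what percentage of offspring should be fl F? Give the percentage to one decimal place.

2.0%

A map distance of 4 m.u. corresponds to a recombination frequency of 0.040.
The F1 is FL F / fl f, so fl F is a recombinant gamete class with expected frequency r/2 = 0.040/2 = 0.0200.
That is 0.0200 = 2.0% of the progeny.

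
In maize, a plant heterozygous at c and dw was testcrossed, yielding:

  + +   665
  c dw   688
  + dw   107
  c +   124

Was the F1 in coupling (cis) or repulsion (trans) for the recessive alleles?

cis

The two most frequent classes are + + (665) and c dw (688); these are the parental (non-recombinant) types.
So the F1 carried + + on one chromosome and c dw on the other — the recessive alleles are on the same chromosome (cis / coupling).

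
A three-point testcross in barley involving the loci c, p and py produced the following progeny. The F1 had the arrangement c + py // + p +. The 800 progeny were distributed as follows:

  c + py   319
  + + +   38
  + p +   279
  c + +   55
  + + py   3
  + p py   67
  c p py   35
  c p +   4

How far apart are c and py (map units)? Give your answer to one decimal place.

16.1 map units

The two rarest classes, + + py and c p +, are the double crossovers. Comparing them with the parentals, only the c allele has switched, so c is the middle locus and the order is p – c – py.
Crossovers in the c–py interval produce the single-crossover classes c + + and + p py (55 + 67 = 122) plus the double crossovers (7).
RF(c–py) = (122 + 7) / 800 = 129/800 = 0.1613 → 16.1 map units.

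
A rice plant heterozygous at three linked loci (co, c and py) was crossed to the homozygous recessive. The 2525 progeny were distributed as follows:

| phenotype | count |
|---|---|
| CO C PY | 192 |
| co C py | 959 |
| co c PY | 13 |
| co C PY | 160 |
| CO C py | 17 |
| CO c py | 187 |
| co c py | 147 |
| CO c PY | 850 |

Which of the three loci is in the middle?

co

The two most frequent reciprocal classes, co C py and CO c PY, are the parental types, so the F1 was co C py / CO c PY.
The two rarest classes, CO C py and co c PY, are the double crossovers. Comparing them with the parentals, only the co allele has switched, so co is the middle locus and the order is py – co – c.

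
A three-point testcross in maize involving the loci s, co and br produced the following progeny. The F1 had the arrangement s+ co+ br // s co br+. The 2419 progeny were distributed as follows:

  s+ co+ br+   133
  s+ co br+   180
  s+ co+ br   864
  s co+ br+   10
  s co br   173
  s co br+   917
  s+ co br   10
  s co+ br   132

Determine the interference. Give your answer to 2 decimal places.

0.55

The two rarest classes, s+ co br and s co+ br+, are the double crossovers. Comparing them with the parentals, only the co allele has switched, so co is the middle locus and the order is br – co – s.
br–co: (306 + 20)/2419 = 0.1348; co–s: (312 + 20)/2419 = 0.1372.
Expected DCO frequency = 0.1348 × 0.1372 ≈ 0.01849; observed = 20/2419 ≈ 0.00827.
Coefficient of coincidence = 0.00827/0.01849 ≈ 0.45; interference = 1 − 0.45 = 0.55.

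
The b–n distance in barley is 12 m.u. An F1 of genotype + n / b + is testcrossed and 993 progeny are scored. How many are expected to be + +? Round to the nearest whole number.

60

A map distance of 12 m.u. corresponds to a recombination frequency of 0.120.
The F1 is + n / b +, so + + is a recombinant gamete class with expected frequency r/2 = 0.120/2 = 0.0600.
Expected number = 0.0600 × 993 = 59.58 ≈ 60.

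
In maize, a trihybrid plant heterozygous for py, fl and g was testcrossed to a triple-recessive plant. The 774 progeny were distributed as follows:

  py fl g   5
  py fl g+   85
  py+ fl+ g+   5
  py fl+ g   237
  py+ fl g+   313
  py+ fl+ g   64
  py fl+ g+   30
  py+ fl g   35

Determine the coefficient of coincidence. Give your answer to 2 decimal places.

The two most frequent reciprocal classes, py+ fl g+ and py fl+ g, are the parental types, so the F1 was py+ fl g+ / py fl+ g.
The two rarest classes, py+ fl+ g+ and py fl g, are the double crossovers. Comparing them with the parentals, only the fl allele has switched, so fl is the middle locus and the order is py – fl – g.
py–fl: (149 + 10)/774 = 0.2054; fl–g: (65 + 10)/774 = 0.0969.
Expected DCO frequency = 0.2054 × 0.0969 ≈ 0.01990; observed = 10/774 ≈ 0.01292.
Coefficient of coincidence = 0.01292/0.01990 ≈ 0.65.

0.65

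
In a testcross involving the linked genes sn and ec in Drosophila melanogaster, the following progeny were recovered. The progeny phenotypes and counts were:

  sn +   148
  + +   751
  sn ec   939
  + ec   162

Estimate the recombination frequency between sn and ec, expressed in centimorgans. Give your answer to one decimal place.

The two most frequent classes, + + (751) and sn ec (939), are the parental types, so the F1 was + + / sn ec.
The recombinant classes are + ec and sn +: 162 + 148 = 310.
Recombination frequency = 310/2000 = 0.1550 ≈ 15.5%, i.e. 15.5 centimorgans.

15.5 centimorgans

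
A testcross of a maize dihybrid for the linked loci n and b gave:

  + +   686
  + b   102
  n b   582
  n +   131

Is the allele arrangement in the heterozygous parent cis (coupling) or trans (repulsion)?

cis

The two most frequent classes are + + (686) and n b (582); these are the parental (non-recombinant) types.
So the F1 carried + + on one chromosome and n b on the other — the recessive alleles are on the same chromosome (cis / coupling).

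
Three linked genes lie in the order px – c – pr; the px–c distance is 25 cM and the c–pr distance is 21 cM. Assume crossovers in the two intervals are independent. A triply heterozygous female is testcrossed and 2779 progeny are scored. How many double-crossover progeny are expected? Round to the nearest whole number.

Map distances give recombination frequencies of 0.250 and 0.210 for the two intervals.
With no interference, expected double-crossover frequency = 0.250 × 0.210 = 0.05250.
Expected number = 0.05250 × 2779 = 145.90 ≈ 146.

146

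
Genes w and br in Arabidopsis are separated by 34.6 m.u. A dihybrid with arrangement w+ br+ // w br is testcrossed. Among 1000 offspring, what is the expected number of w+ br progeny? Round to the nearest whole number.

173

A map distance of 34.6 m.u. corresponds to a recombination frequency of 0.346.
The F1 is w+ br+ / w br, so w+ br is a recombinant gamete class with expected frequency r/2 = 0.346/2 = 0.1730.
Expected number = 0.1730 × 1000 = 173.00 ≈ 173.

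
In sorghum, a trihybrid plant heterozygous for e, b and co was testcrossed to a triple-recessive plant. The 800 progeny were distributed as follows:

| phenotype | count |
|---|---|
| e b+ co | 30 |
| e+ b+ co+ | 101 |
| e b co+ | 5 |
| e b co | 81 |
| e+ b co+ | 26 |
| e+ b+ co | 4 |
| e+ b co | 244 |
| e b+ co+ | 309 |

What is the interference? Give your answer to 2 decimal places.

0.42

The two most frequent reciprocal classes, e b+ co+ and e+ b co, are the parental types, so the F1 was e b+ co+ / e+ b co.
The two rarest classes, e b co+ and e+ b+ co, are the double crossovers. Comparing them with the parentals, only the b allele has switched, so b is the middle locus and the order is co – b – e.
co–b: (56 + 9)/800 = 0.0813; b–e: (182 + 9)/800 = 0.2387.
Expected DCO frequency = 0.0813 × 0.2387 ≈ 0.01941; observed = 9/800 ≈ 0.01125.
Coefficient of coincidence = 0.01125/0.01941 ≈ 0.58; interference = 1 − 0.58 = 0.42.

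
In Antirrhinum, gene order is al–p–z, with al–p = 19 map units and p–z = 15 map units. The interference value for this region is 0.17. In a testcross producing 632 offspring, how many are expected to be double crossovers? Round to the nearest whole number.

Map distances give recombination frequencies of 0.190 and 0.150 for the two intervals.
With interference 0.17 (so coincidence = 0.83), expected double-crossover frequency = 0.190 × 0.150 × 0.83 = 0.02365.
Expected number = 0.02365 × 632 = 14.95 ≈ 15.

15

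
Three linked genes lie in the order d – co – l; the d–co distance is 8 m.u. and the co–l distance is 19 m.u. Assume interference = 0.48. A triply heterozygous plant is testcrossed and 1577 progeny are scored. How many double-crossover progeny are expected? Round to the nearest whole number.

Map distances give recombination frequencies of 0.080 and 0.190 for the two intervals.
With interference 0.48 (so coincidence = 0.52), expected double-crossover frequency = 0.080 × 0.190 × 0.52 = 0.00790.
Expected number = 0.00790 × 1577 = 12.46 ≈ 12.

12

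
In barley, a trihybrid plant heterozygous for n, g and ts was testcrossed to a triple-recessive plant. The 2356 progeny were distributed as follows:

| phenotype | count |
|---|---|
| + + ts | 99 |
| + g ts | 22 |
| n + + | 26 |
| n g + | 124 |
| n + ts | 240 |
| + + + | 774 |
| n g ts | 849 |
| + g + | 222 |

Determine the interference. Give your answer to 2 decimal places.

The two most frequent reciprocal classes, + + + and n g ts, are the parental types, so the F1 was + + + / n g ts.
The two rarest classes, n + + and + g ts, are the double crossovers. Comparing them with the parentals, only the n allele has switched, so n is the middle locus and the order is g – n – ts.
g–n: (462 + 48)/2356 = 0.2165; n–ts: (223 + 48)/2356 = 0.1150.
Expected DCO frequency = 0.2165 × 0.1150 ≈ 0.02490; observed = 48/2356 ≈ 0.02037.
Coefficient of coincidence = 0.02037/0.02490 ≈ 0.82; interference = 1 − 0.82 = 0.18.

0.18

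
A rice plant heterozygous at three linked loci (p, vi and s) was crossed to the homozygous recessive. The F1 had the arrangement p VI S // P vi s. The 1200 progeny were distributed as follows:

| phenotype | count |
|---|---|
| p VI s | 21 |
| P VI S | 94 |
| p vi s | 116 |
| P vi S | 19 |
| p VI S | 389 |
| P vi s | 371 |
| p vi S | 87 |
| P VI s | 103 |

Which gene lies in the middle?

The two rarest classes, p VI s and P vi S, are the double crossovers. Comparing them with the parentals, only the s allele has switched, so s is the middle locus and the order is vi – s – p.

s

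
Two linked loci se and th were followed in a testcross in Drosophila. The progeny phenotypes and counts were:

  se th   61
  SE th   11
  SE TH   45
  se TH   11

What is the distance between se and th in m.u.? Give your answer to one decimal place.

The two most frequent classes, SE TH (45) and se th (61), are the parental types, so the F1 was SE TH / se th.
The recombinant classes are SE th and se TH: 11 + 11 = 22.
Recombination frequency = 22/128 = 0.1719 ≈ 17.2%, i.e. 17.2 m.u.

17.2 m.u.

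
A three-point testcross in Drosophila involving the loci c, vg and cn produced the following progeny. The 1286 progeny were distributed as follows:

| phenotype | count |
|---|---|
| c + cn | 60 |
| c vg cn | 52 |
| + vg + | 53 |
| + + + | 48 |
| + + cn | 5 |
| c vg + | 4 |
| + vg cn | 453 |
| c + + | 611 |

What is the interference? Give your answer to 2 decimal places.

0.13

The two most frequent reciprocal classes, c + + and + vg cn, are the parental types, so the F1 was c + + / + vg cn.
The two rarest classes, c vg + and + + cn, are the double crossovers. Comparing them with the parentals, only the vg allele has switched, so vg is the middle locus and the order is c – vg – cn.
c–vg: (100 + 9)/1286 = 0.0848; vg–cn: (113 + 9)/1286 = 0.0949.
Expected DCO frequency = 0.0848 × 0.0949 ≈ 0.00805; observed = 9/1286 ≈ 0.00700.
Coefficient of coincidence = 0.00700/0.00805 ≈ 0.87; interference = 1 − 0.87 = 0.13.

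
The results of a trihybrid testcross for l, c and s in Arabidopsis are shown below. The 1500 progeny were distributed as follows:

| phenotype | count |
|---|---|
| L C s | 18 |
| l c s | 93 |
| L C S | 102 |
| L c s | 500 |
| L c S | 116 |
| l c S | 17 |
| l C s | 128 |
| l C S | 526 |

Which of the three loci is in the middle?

c

The two most frequent reciprocal classes, l C S and L c s, are the parental types, so the F1 was l C S / L c s.
The two rarest classes, l c S and L C s, are the double crossovers. Comparing them with the parentals, only the c allele has switched, so c is the middle locus and the order is s – c – l.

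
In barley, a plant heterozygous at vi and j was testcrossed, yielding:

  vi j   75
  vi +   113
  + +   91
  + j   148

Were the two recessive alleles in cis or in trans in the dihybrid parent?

trans

The two most frequent classes are + j (148) and vi + (113); these are the parental (non-recombinant) types.
So the F1 carried + j on one chromosome and vi + on the other — the recessive alleles are on opposite chromosomes (trans / repulsion).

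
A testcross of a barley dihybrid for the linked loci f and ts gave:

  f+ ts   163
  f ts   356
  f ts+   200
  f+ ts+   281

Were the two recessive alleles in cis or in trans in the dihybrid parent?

The two most frequent classes are f+ ts+ (281) and f ts (356); these are the parental (non-recombinant) types.
So the F1 carried f+ ts+ on one chromosome and f ts on the other — the recessive alleles are on the same chromosome (cis / coupling).

cis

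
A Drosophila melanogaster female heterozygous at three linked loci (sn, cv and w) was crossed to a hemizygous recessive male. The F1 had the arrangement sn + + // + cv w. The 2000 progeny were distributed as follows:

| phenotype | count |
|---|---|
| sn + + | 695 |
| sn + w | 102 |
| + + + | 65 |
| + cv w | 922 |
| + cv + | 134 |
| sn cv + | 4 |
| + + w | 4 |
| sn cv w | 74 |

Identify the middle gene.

The two rarest classes, sn cv + and + + w, are the double crossovers. Comparing them with the parentals, only the cv allele has switched, so cv is the middle locus and the order is w – cv – sn.

cv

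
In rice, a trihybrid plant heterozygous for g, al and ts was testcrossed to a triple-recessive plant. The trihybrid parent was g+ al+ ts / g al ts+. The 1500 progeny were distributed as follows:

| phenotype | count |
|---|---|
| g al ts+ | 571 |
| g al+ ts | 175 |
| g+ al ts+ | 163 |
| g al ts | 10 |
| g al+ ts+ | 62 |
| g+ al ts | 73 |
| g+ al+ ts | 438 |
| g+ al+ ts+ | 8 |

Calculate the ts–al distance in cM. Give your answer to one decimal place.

The two rarest classes, g+ al+ ts+ and g al ts, are the double crossovers. Comparing them with the parentals, only the ts allele has switched, so ts is the middle locus and the order is al – ts – g.
Crossovers in the al–ts interval produce the single-crossover classes g+ al ts and g al+ ts+ (73 + 62 = 135) plus the double crossovers (18).
RF(al–ts) = (135 + 18) / 1500 = 153/1500 = 0.1020 → 10.2 cM.

10.2 cM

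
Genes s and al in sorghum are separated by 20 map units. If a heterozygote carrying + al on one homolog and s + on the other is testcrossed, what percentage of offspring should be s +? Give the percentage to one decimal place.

A map distance of 20 map units corresponds to a recombination frequency of 0.200.
The F1 is + al / s +, so s + is a parental gamete class with expected frequency (1 − r)/2 = 0.800/2 = 0.4000.
That is 0.4000 = 40.0% of the progeny.

40.0%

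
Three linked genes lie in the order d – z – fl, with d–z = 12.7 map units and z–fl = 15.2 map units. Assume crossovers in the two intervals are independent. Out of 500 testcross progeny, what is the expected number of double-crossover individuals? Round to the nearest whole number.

10

Map distances give recombination frequencies of 0.127 and 0.152 for the two intervals.
With no interference, expected double-crossover frequency = 0.127 × 0.152 = 0.01930.
Expected number = 0.01930 × 500 = 9.65 ≈ 10.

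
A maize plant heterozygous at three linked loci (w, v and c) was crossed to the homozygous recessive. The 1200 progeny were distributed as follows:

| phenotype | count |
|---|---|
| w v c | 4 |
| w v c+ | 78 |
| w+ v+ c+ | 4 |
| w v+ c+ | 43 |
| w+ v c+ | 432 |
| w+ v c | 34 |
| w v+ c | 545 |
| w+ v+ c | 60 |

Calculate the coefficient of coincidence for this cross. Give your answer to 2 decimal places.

The two most frequent reciprocal classes, w v+ c and w+ v c+, are the parental types, so the F1 was w v+ c / w+ v c+.
The two rarest classes, w v c and w+ v+ c+, are the double crossovers. Comparing them with the parentals, only the v allele has switched, so v is the middle locus and the order is c – v – w.
c–v: (77 + 8)/1200 = 0.0708; v–w: (138 + 8)/1200 = 0.1217.
Expected DCO frequency = 0.0708 × 0.1217 ≈ 0.00862; observed = 8/1200 ≈ 0.00667.
Coefficient of coincidence = 0.00667/0.00862 ≈ 0.77.

0.77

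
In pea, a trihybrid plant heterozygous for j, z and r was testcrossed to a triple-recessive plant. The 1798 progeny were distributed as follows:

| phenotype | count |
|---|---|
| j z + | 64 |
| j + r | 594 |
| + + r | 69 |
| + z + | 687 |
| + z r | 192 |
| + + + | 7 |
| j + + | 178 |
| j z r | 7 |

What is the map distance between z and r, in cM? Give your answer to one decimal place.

The two most frequent reciprocal classes, j + r and + z +, are the parental types, so the F1 was j + r / + z +.
The two rarest classes, j z r and + + +, are the double crossovers. Comparing them with the parentals, only the z allele has switched, so z is the middle locus and the order is j – z – r.
Crossovers in the z–r interval produce the single-crossover classes j + + and + z r (178 + 192 = 370) plus the double crossovers (14).
RF(z–r) = (370 + 14) / 1798 = 384/1798 = 0.2136 → 21.4 cM.

21.4 cM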